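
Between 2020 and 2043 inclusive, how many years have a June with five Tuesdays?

8

June has 30 days; it has five Tuesdays when Tuesday falls among the first (month-length − 28) days — i.e. when June 1 is one of Tuesday/Monday.
June 1 by year: 2020:Mon✓ 2021:Tue✓ 2022:Wed 2023:Thu 2024:Sat 2025:Sun 2026:Mon✓ 2027:Tue✓ 2028:Thu 2029:Fri 2030:Sat 2031:Sun 2032:Tue✓ 2033:Wed 2034:Thu 2035:Fri 2036:Sun 2037:Mon✓ 2038:Tue✓ 2039:Wed 2040:Fri 2041:Sat 2042:Sun 2043:Mon✓
Years with five Tuesdays: 2020, 2021, 2026, 2027, 2032, 2037, 2038, 2043 → 8.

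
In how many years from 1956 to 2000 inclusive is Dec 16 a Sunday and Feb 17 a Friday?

2

Check each year's weekday for Dec 16 and Feb 17:
  1956: Sun/Fri ✓  1957: Mon/Sun  1958: Tue/Mon  1959: Wed/Tue  1960: Fri/Wed  1961: Sat/Fri  1962: Sun/Sat  1963: Mon/Sun  1964: Wed/Mon  1965: Thu/Wed  1966: Fri/Thu  1967: Sat/Fri  1968: Mon/Sat  1969: Tue/Mon  …(17 more)…  1987: Wed/Tue  1988: Fri/Wed  1989: Sat/Fri  1990: Sun/Sat  1991: Mon/Sun  1992: Wed/Mon  1993: Thu/Wed  1994: Fri/Thu  1995: Sat/Fri  1996: Mon/Sat  1997: Tue/Mon  1998: Wed/Tue  1999: Thu/Wed  2000: Sat/Thu
Both conditions hold in: 1956, 1984 — 2.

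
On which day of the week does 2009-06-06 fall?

January 1, 2009 is a Thursday.
June 6 is day 157 of the year, i.e. 156 days after Jan 1.
156 mod 7 = 2, so advance 2 weekdays from Thursday: Saturday.

Saturday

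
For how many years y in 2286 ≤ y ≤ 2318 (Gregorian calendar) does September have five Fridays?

10

September has 30 days; it has five Fridays when Friday falls among the first (month-length − 28) days — i.e. when September 1 is one of Friday/Thursday.
September 1 by year: 2286:Wed 2287:Thu✓ 2288:Sat 2289:Sun 2290:Mon 2291:Tue 2292:Thu✓ 2293:Fri✓ 2294:Sat 2295:Sun 2296:Tue 2297:Wed 2298:Thu✓ 2299:Fri✓ 2300:Sat …(3 more)… 2304:Thu✓ 2305:Fri✓ 2306:Sat 2307:Sun 2308:Tue 2309:Wed 2310:Thu✓ 2311:Fri✓ 2312:Sun 2313:Mon 2314:Tue 2315:Wed 2316:Fri✓ 2317:Sat 2318:Sun
Years with five Fridays: 2287, 2292, 2293, 2298, 2299, 2304, 2305, 2310, 2311, 2316 → 10.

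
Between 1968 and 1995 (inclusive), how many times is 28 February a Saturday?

Track 28 February's weekday year by year (advancing +1, or +2 across a Feb 29):
  1968: Wed  1969: Fri (+2)  1970: Sat (+1) ✓  1971: Sun (+1)  1972: Mon (+1)
  1973: Wed (+2)  1974: Thu (+1)  1975: Fri (+1)  1976: Sat (+1) ✓  1977: Mon (+2)
  1978: Tue (+1)  1979: Wed (+1)  1980: Thu (+1)  1981: Sat (+2) ✓  1982: Sun (+1)
  1983: Mon (+1)  1984: Tue (+1)  1985: Thu (+2)  1986: Fri (+1)  1987: Sat (+1) ✓
  1988: Sun (+1)  1989: Tue (+2)  1990: Wed (+1)  1991: Thu (+1)  1992: Fri (+1)
  1993: Sun (+2)  1994: Mon (+1)  1995: Tue (+1)
Saturday years: 1970, 1976, 1981, 1987 — 4 in total.

4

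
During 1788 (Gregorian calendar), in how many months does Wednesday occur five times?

5

A month of length L has five Wednesdays iff its first Wednesday is on day ≤ L−28 (so day 1–3 in a 31-day month, 1–2 in a 30-day month, day 1 in a leap February).
Checking each month of 1788: Jan starts Tue (31d) ✓; Feb starts Fri (29d); Mar starts Sat (31d); Apr starts Tue (30d) ✓; May starts Thu (31d); Jun starts Sun (30d); Jul starts Tue (31d) ✓; Aug starts Fri (31d); Sep starts Mon (30d); Oct starts Wed (31d) ✓; Nov starts Sat (30d); Dec starts Mon (31d) ✓.
Five-Wednesday months: January, April, July, October, December → 5.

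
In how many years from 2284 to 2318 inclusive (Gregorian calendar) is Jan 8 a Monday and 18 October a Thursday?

4

Check each year's weekday for Jan 8 and 18 October:
  2284: Tue/Sat  2285: Thu/Sun  2286: Fri/Mon  2287: Sat/Tue  2288: Sun/Thu  2289: Tue/Fri  2290: Wed/Sat  2291: Thu/Sun  2292: Fri/Tue  2293: Sun/Wed  2294: Mon/Thu ✓  2295: Tue/Fri  2296: Wed/Sun  2297: Fri/Mon  …(7 more)…  2305: Sun/Wed  2306: Mon/Thu ✓  2307: Tue/Fri  2308: Wed/Sun  2309: Fri/Mon  2310: Sat/Tue  2311: Sun/Wed  2312: Mon/Fri  2313: Wed/Sat  2314: Thu/Sun  2315: Fri/Mon  2316: Sat/Wed  2317: Mon/Thu ✓  2318: Tue/Fri
Both conditions hold in: 2294, 2300, 2306, 2317 — 4.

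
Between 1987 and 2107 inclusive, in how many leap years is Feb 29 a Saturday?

Leap years in 1987–2107: 29 of them.
Feb 29 weekday advances by 5 (mod 7) from one leap year to the next four years later (or differs when a century non-leap intervenes).
Leap-day weekdays: 1988:Mon 1992:Sat✓ 1996:Thu 2000:Tue 2004:Sun 2008:Fri 2012:Wed 2016:Mon 2020:Sat✓ 2024:Thu 2028:Tue 2032:Sun 2036:Fri …(3 more)… 2052:Thu 2056:Tue 2060:Sun 2064:Fri 2068:Wed 2072:Mon 2076:Sat✓ 2080:Thu 2084:Tue 2088:Sun 2092:Fri 2096:Wed 2104:Fri
Saturday: 1992, 2020, 2048, 2076 → 4.

4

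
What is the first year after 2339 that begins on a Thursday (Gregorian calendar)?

2342

Jan 1 advances by 2 weekdays after a leap year and by 1 after a common year.
2339: Jan 1 is Sunday.
2340: Monday (leap)
2341: Wednesday
2342: Thursday
2342 begins on a Thursday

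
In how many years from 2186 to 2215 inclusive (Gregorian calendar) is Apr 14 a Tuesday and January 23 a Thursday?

1

Check each year's weekday for Apr 14 and January 23:
  2186: Fri/Mon  2187: Sat/Tue  2188: Mon/Wed  2189: Tue/Fri  2190: Wed/Sat  2191: Thu/Sun  2192: Sat/Mon  2193: Sun/Wed  2194: Mon/Thu  2195: Tue/Fri  2196: Thu/Sat  2197: Fri/Mon  2198: Sat/Tue  2199: Sun/Wed  2200: Mon/Thu  2201: Tue/Fri  2202: Wed/Sat  2203: Thu/Sun  2204: Sat/Mon  2205: Sun/Wed  2206: Mon/Thu  2207: Tue/Fri  2208: Thu/Sat  2209: Fri/Mon  2210: Sat/Tue  2211: Sun/Wed  2212: Tue/Thu ✓  2213: Wed/Sat  2214: Thu/Sun  2215: Fri/Mon
Both conditions hold in: 2212 — 1.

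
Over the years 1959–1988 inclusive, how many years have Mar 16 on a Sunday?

Track Mar 16's weekday year by year (advancing +1, or +2 across a Feb 29):
  1959: Mon  1960: Wed (+2)  1961: Thu (+1)  1962: Fri (+1)  1963: Sat (+1)
  1964: Mon (+2)  1965: Tue (+1)  1966: Wed (+1)  1967: Thu (+1)  1968: Sat (+2)
  1969: Sun (+1) ✓  1970: Mon (+1)  1971: Tue (+1)  1972: Thu (+2)  1973: Fri (+1)
  1974: Sat (+1)  1975: Sun (+1) ✓  1976: Tue (+2)  1977: Wed (+1)  1978: Thu (+1)
  1979: Fri (+1)  1980: Sun (+2) ✓  1981: Mon (+1)  1982: Tue (+1)  1983: Wed (+1)
  1984: Fri (+2)  1985: Sat (+1)  1986: Sun (+1) ✓  1987: Mon (+1)  1988: Wed (+2)
Sunday years: 1969, 1975, 1980, 1986 — 4 in total.

4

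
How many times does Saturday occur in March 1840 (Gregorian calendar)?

March 1840 has 31 days and begins on Sunday.
The first Saturday is March 7.
Saturdays fall on 7, 14, 21, 28 — that's 4.

4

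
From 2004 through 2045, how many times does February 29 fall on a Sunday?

Leap years in 2004–2045: 11 of them.
Feb 29 weekday advances by 5 (mod 7) from one leap year to the next four years later (or differs when a century non-leap intervenes).
Leap-day weekdays: 2004:Sun✓ 2008:Fri 2012:Wed 2016:Mon 2020:Sat 2024:Thu 2028:Tue 2032:Sun✓ 2036:Fri 2040:Wed 2044:Mon
Sunday: 2004, 2032 → 2.

2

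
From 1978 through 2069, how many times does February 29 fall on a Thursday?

3

Leap years in 1978–2069: 23 of them.
Feb 29 weekday advances by 5 (mod 7) from one leap year to the next four years later (or differs when a century non-leap intervenes).
Leap-day weekdays: 1980:Fri 1984:Wed 1988:Mon 1992:Sat 1996:Thu✓ 2000:Tue 2004:Sun 2008:Fri 2012:Wed 2016:Mon 2020:Sat 2024:Thu✓ 2028:Tue 2032:Sun 2036:Fri 2040:Wed 2044:Mon 2048:Sat 2052:Thu✓ 2056:Tue 2060:Sun 2064:Fri 2068:Wed
Thursday: 1996, 2024, 2052 → 3.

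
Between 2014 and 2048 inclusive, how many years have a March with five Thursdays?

15

March has 31 days; it has five Thursdays when Thursday falls among the first (month-length − 28) days — i.e. when March 1 is one of Thursday/Wednesday/Tuesday.
March 1 by year: 2014:Sat 2015:Sun 2016:Tue✓ 2017:Wed✓ 2018:Thu✓ 2019:Fri 2020:Sun 2021:Mon 2022:Tue✓ 2023:Wed✓ 2024:Fri 2025:Sat 2026:Sun 2027:Mon 2028:Wed✓ …(5 more)… 2034:Wed✓ 2035:Thu✓ 2036:Sat 2037:Sun 2038:Mon 2039:Tue✓ 2040:Thu✓ 2041:Fri 2042:Sat 2043:Sun 2044:Tue✓ 2045:Wed✓ 2046:Thu✓ 2047:Fri 2048:Sun
Years with five Thursdays: 2016, 2017, 2018, 2022, 2023, 2028, 2029, 2033, 2034, 2035, 2039, 2040, 2044, 2045, 2046 → 15.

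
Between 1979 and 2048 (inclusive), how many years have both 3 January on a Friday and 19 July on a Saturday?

Check each year's weekday for 3 January and 19 July:
  1979: Wed/Thu  1980: Thu/Sat  1981: Sat/Sun  1982: Sun/Mon  1983: Mon/Tue  1984: Tue/Thu  1985: Thu/Fri  1986: Fri/Sat ✓  1987: Sat/Sun  1988: Sun/Tue  1989: Tue/Wed  1990: Wed/Thu  1991: Thu/Fri  1992: Fri/Sun  …(42 more)…  2035: Wed/Thu  2036: Thu/Sat  2037: Sat/Sun  2038: Sun/Mon  2039: Mon/Tue  2040: Tue/Thu  2041: Thu/Fri  2042: Fri/Sat ✓  2043: Sat/Sun  2044: Sun/Tue  2045: Tue/Wed  2046: Wed/Thu  2047: Thu/Fri  2048: Fri/Sun
Both conditions hold in: 1986, 1997, 2003, 2014, 2025, 2031, 2042 — 7.

7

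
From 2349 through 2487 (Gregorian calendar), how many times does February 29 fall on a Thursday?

Leap years in 2349–2487: 34 of them.
Feb 29 weekday advances by 5 (mod 7) from one leap year to the next four years later (or differs when a century non-leap intervenes).
Leap-day weekdays: 2352:Fri 2356:Wed 2360:Mon 2364:Sat 2368:Thu✓ 2372:Tue 2376:Sun 2380:Fri 2384:Wed 2388:Mon 2392:Sat 2396:Thu✓ 2400:Tue …(8 more)… 2436:Fri 2440:Wed 2444:Mon 2448:Sat 2452:Thu✓ 2456:Tue 2460:Sun 2464:Fri 2468:Wed 2472:Mon 2476:Sat 2480:Thu✓ 2484:Tue
Thursday: 2368, 2396, 2424, 2452, 2480 → 5.

5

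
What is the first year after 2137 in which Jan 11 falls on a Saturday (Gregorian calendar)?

2138

From one year to the next, a fixed date's weekday advances by 1, or by 2 when a Feb 29 lies between the two dates.
2137: January 11 is Friday.
2138: Saturday (+1)
Jan 11 falls on a Saturday in 2138.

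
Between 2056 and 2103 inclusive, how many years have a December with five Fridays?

21

December has 31 days; it has five Fridays when Friday falls among the first (month-length − 28) days — i.e. when December 1 is one of Friday/Thursday/Wednesday.
December 1 by year: 2056:Fri✓ 2057:Sat 2058:Sun 2059:Mon 2060:Wed✓ 2061:Thu✓ 2062:Fri✓ 2063:Sat 2064:Mon 2065:Tue 2066:Wed✓ 2067:Thu✓ 2068:Sat 2069:Sun 2070:Mon …(18 more)… 2089:Thu✓ 2090:Fri✓ 2091:Sat 2092:Mon 2093:Tue 2094:Wed✓ 2095:Thu✓ 2096:Sat 2097:Sun 2098:Mon 2099:Tue 2100:Wed✓ 2101:Thu✓ 2102:Fri✓ 2103:Sat
Years with five Fridays: 2056, 2060, 2061, 2062, 2066, 2067, 2072, 2073, 2077, 2078, 2079, 2083, 2084, 2088, 2089, 2090, 2094, 2095, 2100, 2101, 2102 → 21.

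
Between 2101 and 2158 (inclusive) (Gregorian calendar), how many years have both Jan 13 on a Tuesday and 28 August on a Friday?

Check each year's weekday for Jan 13 and 28 August:
  2101: Thu/Sun  2102: Fri/Mon  2103: Sat/Tue  2104: Sun/Thu  2105: Tue/Fri ✓  2106: Wed/Sat  2107: Thu/Sun  2108: Fri/Tue  2109: Sun/Wed  2110: Mon/Thu  2111: Tue/Fri ✓  2112: Wed/Sun  2113: Fri/Mon  2114: Sat/Tue  …(30 more)…  2145: Wed/Sat  2146: Thu/Sun  2147: Fri/Mon  2148: Sat/Wed  2149: Mon/Thu  2150: Tue/Fri ✓  2151: Wed/Sat  2152: Thu/Mon  2153: Sat/Tue  2154: Sun/Wed  2155: Mon/Thu  2156: Tue/Sat  2157: Thu/Sun  2158: Fri/Mon
Both conditions hold in: 2105, 2111, 2122, 2133, 2139, 2150 — 6.

6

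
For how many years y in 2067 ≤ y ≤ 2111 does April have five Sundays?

12

April has 30 days; it has five Sundays when Sunday falls among the first (month-length − 28) days — i.e. when April 1 is one of Sunday/Saturday.
April 1 by year: 2067:Fri 2068:Sun✓ 2069:Mon 2070:Tue 2071:Wed 2072:Fri 2073:Sat✓ 2074:Sun✓ 2075:Mon 2076:Wed 2077:Thu 2078:Fri 2079:Sat✓ 2080:Mon 2081:Tue …(15 more)… 2097:Mon 2098:Tue 2099:Wed 2100:Thu 2101:Fri 2102:Sat✓ 2103:Sun✓ 2104:Tue 2105:Wed 2106:Thu 2107:Fri 2108:Sun✓ 2109:Mon 2110:Tue 2111:Wed
Years with five Sundays: 2068, 2073, 2074, 2079, 2084, 2085, 2090, 2091, 2096, 2102, 2103, 2108 → 12.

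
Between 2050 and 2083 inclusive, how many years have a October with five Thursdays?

15

October has 31 days; it has five Thursdays when Thursday falls among the first (month-length − 28) days — i.e. when October 1 is one of Thursday/Wednesday/Tuesday.
October 1 by year: 2050:Sat 2051:Sun 2052:Tue✓ 2053:Wed✓ 2054:Thu✓ 2055:Fri 2056:Sun 2057:Mon 2058:Tue✓ 2059:Wed✓ 2060:Fri 2061:Sat 2062:Sun 2063:Mon 2064:Wed✓ …(4 more)… 2069:Tue✓ 2070:Wed✓ 2071:Thu✓ 2072:Sat 2073:Sun 2074:Mon 2075:Tue✓ 2076:Thu✓ 2077:Fri 2078:Sat 2079:Sun 2080:Tue✓ 2081:Wed✓ 2082:Thu✓ 2083:Fri
Years with five Thursdays: 2052, 2053, 2054, 2058, 2059, 2064, 2065, 2069, 2070, 2071, 2075, 2076, 2080, 2081, 2082 → 15.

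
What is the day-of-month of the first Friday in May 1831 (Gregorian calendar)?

6

May 1, 1831 is a Sunday, so the first Friday is the 6th.
The first Friday is 6 + 0 = 6.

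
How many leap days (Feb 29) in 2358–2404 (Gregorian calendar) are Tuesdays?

Leap years in 2358–2404: 12 of them.
Feb 29 weekday advances by 5 (mod 7) from one leap year to the next four years later (or differs when a century non-leap intervenes).
Leap-day weekdays: 2360:Mon 2364:Sat 2368:Thu 2372:Tue✓ 2376:Sun 2380:Fri 2384:Wed 2388:Mon 2392:Sat 2396:Thu 2400:Tue✓ 2404:Sun
Tuesday: 2372, 2400 → 2.

2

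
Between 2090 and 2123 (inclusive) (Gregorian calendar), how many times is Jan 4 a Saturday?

4

Track Jan 4's weekday year by year (advancing +1, or +2 across a Feb 29):
  2090: Wed  2091: Thu (+1)  2092: Fri (+1)  2093: Sun (+2)  2094: Mon (+1)
  2095: Tue (+1)  2096: Wed (+1)  2097: Fri (+2)  2098: Sat (+1) ✓  2099: Sun (+1)
  2100: Mon (+1)  2101: Tue (+1)  2102: Wed (+1)  2103: Thu (+1)  … (6 more years) …
  2110: Sat (+1) ✓  2111: Sun (+1)  2112: Mon (+1)  2113: Wed (+2)  2114: Thu (+1)
  2115: Fri (+1)  2116: Sat (+1) ✓  2117: Mon (+2)  2118: Tue (+1)  2119: Wed (+1)
  2120: Thu (+1)  2121: Sat (+2) ✓  2122: Sun (+1)  2123: Mon (+1)
Saturday years: 2098, 2110, 2116, 2121 — 4 in total.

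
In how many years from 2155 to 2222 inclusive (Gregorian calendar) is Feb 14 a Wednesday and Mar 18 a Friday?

0

Check each year's weekday for Feb 14 and Mar 18:
  2155: Fri/Tue  2156: Sat/Thu  2157: Mon/Fri  2158: Tue/Sat  2159: Wed/Sun  2160: Thu/Tue  2161: Sat/Wed  2162: Sun/Thu  2163: Mon/Fri  2164: Tue/Sun  2165: Thu/Mon  2166: Fri/Tue  2167: Sat/Wed  2168: Sun/Fri  …(40 more)…  2209: Tue/Sat  2210: Wed/Sun  2211: Thu/Mon  2212: Fri/Wed  2213: Sun/Thu  2214: Mon/Fri  2215: Tue/Sat  2216: Wed/Mon  2217: Fri/Tue  2218: Sat/Wed  2219: Sun/Thu  2220: Mon/Sat  2221: Wed/Sun  2222: Thu/Mon
Both conditions hold in: no year — 0.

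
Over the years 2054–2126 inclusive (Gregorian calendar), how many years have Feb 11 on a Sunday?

Track Feb 11's weekday year by year (advancing +1, or +2 across a Feb 29):
  2054: Wed  2055: Thu (+1)  2056: Fri (+1)  2057: Sun (+2) ✓  2058: Mon (+1)
  2059: Tue (+1)  2060: Wed (+1)  2061: Fri (+2)  2062: Sat (+1)  2063: Sun (+1) ✓
  2064: Mon (+1)  2065: Wed (+2)  2066: Thu (+1)  2067: Fri (+1)  … (45 more years) …
  2113: Sat (+2)  2114: Sun (+1) ✓  2115: Mon (+1)  2116: Tue (+1)  2117: Thu (+2)
  2118: Fri (+1)  2119: Sat (+1)  2120: Sun (+1) ✓  2121: Tue (+2)  2122: Wed (+1)
  2123: Thu (+1)  2124: Fri (+1)  2125: Sun (+2) ✓  2126: Mon (+1)
Sunday years: 2057, 2063, 2074, 2080, 2085, 2091, 2103, 2114, 2120, 2125 — 10 in total.

10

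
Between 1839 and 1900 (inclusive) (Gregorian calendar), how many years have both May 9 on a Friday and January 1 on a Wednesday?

6

Check each year's weekday for May 9 and January 1:
  1839: Thu/Tue  1840: Sat/Wed  1841: Sun/Fri  1842: Mon/Sat  1843: Tue/Sun  1844: Thu/Mon  1845: Fri/Wed ✓  1846: Sat/Thu  1847: Sun/Fri  1848: Tue/Sat  1849: Wed/Mon  1850: Thu/Tue  1851: Fri/Wed ✓  1852: Sun/Thu  …(34 more)…  1887: Mon/Sat  1888: Wed/Sun  1889: Thu/Tue  1890: Fri/Wed ✓  1891: Sat/Thu  1892: Mon/Fri  1893: Tue/Sun  1894: Wed/Mon  1895: Thu/Tue  1896: Sat/Wed  1897: Sun/Fri  1898: Mon/Sat  1899: Tue/Sun  1900: Wed/Mon
Both conditions hold in: 1845, 1851, 1862, 1873, 1879, 1890 — 6.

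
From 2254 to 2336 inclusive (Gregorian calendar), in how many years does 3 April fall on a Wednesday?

Track 3 April's weekday year by year (advancing +1, or +2 across a Feb 29):
  2254: Mon  2255: Tue (+1)  2256: Thu (+2)  2257: Fri (+1)  2258: Sat (+1)
  2259: Sun (+1)  2260: Tue (+2)  2261: Wed (+1) ✓  2262: Thu (+1)  2263: Fri (+1)
  2264: Sun (+2)  2265: Mon (+1)  2266: Tue (+1)  2267: Wed (+1) ✓  … (55 more years) …
  2323: Tue (+1)  2324: Thu (+2)  2325: Fri (+1)  2326: Sat (+1)  2327: Sun (+1)
  2328: Tue (+2)  2329: Wed (+1) ✓  2330: Thu (+1)  2331: Fri (+1)  2332: Sun (+2)
  2333: Mon (+1)  2334: Tue (+1)  2335: Wed (+1) ✓  2336: Fri (+2)
Wednesday years: 2261, 2267, 2272, 2278, 2289, 2295, 2301, 2307, 2312, 2318, 2329, 2335 — 12 in total.

12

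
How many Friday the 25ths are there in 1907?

Check the 25th of each month of 1907: Jan 25: Fri, Feb 25: Mon, Mar 25: Mon, Apr 25: Thu, May 25: Sat, Jun 25: Tue, Jul 25: Thu, Aug 25: Sun, Sep 25: Wed, Oct 25: Fri, Nov 25: Mon, Dec 25: Wed.
Friday occurs in January, October — 2 months.

2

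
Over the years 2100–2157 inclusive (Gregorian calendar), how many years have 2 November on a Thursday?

Track 2 November's weekday year by year (advancing +1, or +2 across a Feb 29):
  2100: Tue  2101: Wed (+1)  2102: Thu (+1) ✓  2103: Fri (+1)  2104: Sun (+2)
  2105: Mon (+1)  2106: Tue (+1)  2107: Wed (+1)  2108: Fri (+2)  2109: Sat (+1)
  2110: Sun (+1)  2111: Mon (+1)  2112: Wed (+2)  2113: Thu (+1) ✓  … (30 more years) …
  2144: Mon (+2)  2145: Tue (+1)  2146: Wed (+1)  2147: Thu (+1) ✓  2148: Sat (+2)
  2149: Sun (+1)  2150: Mon (+1)  2151: Tue (+1)  2152: Thu (+2) ✓  2153: Fri (+1)
  2154: Sat (+1)  2155: Sun (+1)  2156: Tue (+2)  2157: Wed (+1)
Thursday years: 2102, 2113, 2119, 2124, 2130, 2141, 2147, 2152 — 8 in total.

8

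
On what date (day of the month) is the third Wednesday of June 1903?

17

June 1, 1903 is a Monday, so the first Wednesday is the 3rd.
The third Wednesday is 3 + 14 = 17.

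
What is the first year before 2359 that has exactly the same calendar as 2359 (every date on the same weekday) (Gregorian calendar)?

2353

Two years share a calendar iff Jan 1 falls on the same weekday and both are leap or both are common. 2359: Jan 1 is Thursday, common year.
2358: Jan 1 Wednesday, common
2357: Jan 1 Tuesday, common
2356: Jan 1 Sunday, leap
2355: Jan 1 Saturday, common
2354: Jan 1 Friday, common
2353: Jan 1 Thursday, common
2353 matches on both conditions.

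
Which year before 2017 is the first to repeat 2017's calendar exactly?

Two years share a calendar iff Jan 1 falls on the same weekday and both are leap or both are common. 2017: Jan 1 is Sunday, common year.
2016: Jan 1 Friday, leap
2015: Jan 1 Thursday, common
2014: Jan 1 Wednesday, common
2013: Jan 1 Tuesday, common
2012: Jan 1 Sunday, leap
2011: Jan 1 Saturday, common
2010: Jan 1 Friday, common
2009: Jan 1 Thursday, common
2008: Jan 1 Tuesday, leap
2007: Jan 1 Monday, common
2006: Jan 1 Sunday, common
2006 matches on both conditions.

2006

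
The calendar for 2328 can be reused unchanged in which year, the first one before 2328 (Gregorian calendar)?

Two years share a calendar iff Jan 1 falls on the same weekday and both are leap or both are common. 2328: Jan 1 is Sunday, leap year.
2327: Jan 1 Saturday, common
2326: Jan 1 Friday, common
2325: Jan 1 Thursday, common
2324: Jan 1 Tuesday, leap
2323: Jan 1 Monday, common
2322: Jan 1 Sunday, common
2321: Jan 1 Saturday, common
2320: Jan 1 Thursday, leap
2319: Jan 1 Wednesday, common
2318: Jan 1 Tuesday, common
2317: Jan 1 Monday, common
2316: Jan 1 Saturday, leap
2315: Jan 1 Friday, common
2314: Jan 1 Thursday, common
2313: Jan 1 Wednesday, common
2312: Jan 1 Monday, leap
2311: Jan 1 Sunday, common
2310: Jan 1 Saturday, common
2309: Jan 1 Friday, common
2308: Jan 1 Wednesday, leap
2307: Jan 1 Tuesday, common
2306: Jan 1 Monday, common
2305: Jan 1 Sunday, common
2304: Jan 1 Friday, leap
2303: Jan 1 Thursday, common
2302: Jan 1 Wednesday, common
2301: Jan 1 Tuesday, common
2300: Jan 1 Monday, common
2299: Jan 1 Sunday, common
2298: Jan 1 Saturday, common
2297: Jan 1 Friday, common
2296: Jan 1 Wednesday, leap
2295: Jan 1 Tuesday, common
2294: Jan 1 Monday, common
2293: Jan 1 Sunday, common
2292: Jan 1 Friday, leap
2291: Jan 1 Thursday, common
2290: Jan 1 Wednesday, common
2289: Jan 1 Tuesday, common
2288: Jan 1 Sunday, leap
2288 matches on both conditions.

2288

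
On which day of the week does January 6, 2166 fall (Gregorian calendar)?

January 1, 2166 is a Wednesday.
January 6 is day 6 of the year, i.e. 5 days after Jan 1.
5 mod 7 = 5, so advance 5 weekdays from Wednesday: Monday.

Monday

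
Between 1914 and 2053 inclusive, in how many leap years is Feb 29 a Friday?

5

Leap years in 1914–2053: 35 of them.
Feb 29 weekday advances by 5 (mod 7) from one leap year to the next four years later (or differs when a century non-leap intervenes).
Leap-day weekdays: 1916:Tue 1920:Sun 1924:Fri✓ 1928:Wed 1932:Mon 1936:Sat 1940:Thu 1944:Tue 1948:Sun 1952:Fri✓ 1956:Wed 1960:Mon 1964:Sat …(9 more)… 2004:Sun 2008:Fri✓ 2012:Wed 2016:Mon 2020:Sat 2024:Thu 2028:Tue 2032:Sun 2036:Fri✓ 2040:Wed 2044:Mon 2048:Sat 2052:Thu
Friday: 1924, 1952, 1980, 2008, 2036 → 5.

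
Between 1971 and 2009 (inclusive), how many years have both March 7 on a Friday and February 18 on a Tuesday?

4

Check each year's weekday for March 7 and February 18:
  1971: Sun/Thu  1972: Tue/Fri  1973: Wed/Sun  1974: Thu/Mon  1975: Fri/Tue ✓  1976: Sun/Wed  1977: Mon/Fri  1978: Tue/Sat  1979: Wed/Sun  1980: Fri/Mon  1981: Sat/Wed  1982: Sun/Thu  1983: Mon/Fri  1984: Wed/Sat  …(11 more)…  1996: Thu/Sun  1997: Fri/Tue ✓  1998: Sat/Wed  1999: Sun/Thu  2000: Tue/Fri  2001: Wed/Sun  2002: Thu/Mon  2003: Fri/Tue ✓  2004: Sun/Wed  2005: Mon/Fri  2006: Tue/Sat  2007: Wed/Sun  2008: Fri/Mon  2009: Sat/Wed
Both conditions hold in: 1975, 1986, 1997, 2003 — 4.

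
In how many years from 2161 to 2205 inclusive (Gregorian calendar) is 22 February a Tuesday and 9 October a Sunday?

5

Check each year's weekday for 22 February and 9 October:
  2161: Sun/Fri  2162: Mon/Sat  2163: Tue/Sun ✓  2164: Wed/Tue  2165: Fri/Wed  2166: Sat/Thu  2167: Sun/Fri  2168: Mon/Sun  2169: Wed/Mon  2170: Thu/Tue  2171: Fri/Wed  2172: Sat/Fri  2173: Mon/Sat  2174: Tue/Sun ✓  …(17 more)…  2192: Wed/Tue  2193: Fri/Wed  2194: Sat/Thu  2195: Sun/Fri  2196: Mon/Sun  2197: Wed/Mon  2198: Thu/Tue  2199: Fri/Wed  2200: Sat/Thu  2201: Sun/Fri  2202: Mon/Sat  2203: Tue/Sun ✓  2204: Wed/Tue  2205: Fri/Wed
Both conditions hold in: 2163, 2174, 2185, 2191, 2203 — 5.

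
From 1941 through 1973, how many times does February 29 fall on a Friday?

1

Leap years in 1941–1973: 8 of them.
Feb 29 weekday advances by 5 (mod 7) from one leap year to the next four years later (or differs when a century non-leap intervenes).
Leap-day weekdays: 1944:Tue 1948:Sun 1952:Fri✓ 1956:Wed 1960:Mon 1964:Sat 1968:Thu 1972:Tue
Friday: 1952 → 1.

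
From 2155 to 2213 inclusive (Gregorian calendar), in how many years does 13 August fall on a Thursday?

9

Track 13 August's weekday year by year (advancing +1, or +2 across a Feb 29):
  2155: Wed  2156: Fri (+2)  2157: Sat (+1)  2158: Sun (+1)  2159: Mon (+1)
  2160: Wed (+2)  2161: Thu (+1) ✓  2162: Fri (+1)  2163: Sat (+1)  2164: Mon (+2)
  2165: Tue (+1)  2166: Wed (+1)  2167: Thu (+1) ✓  2168: Sat (+2)  … (31 more years) …
  2200: Wed (+1)  2201: Thu (+1) ✓  2202: Fri (+1)  2203: Sat (+1)  2204: Mon (+2)
  2205: Tue (+1)  2206: Wed (+1)  2207: Thu (+1) ✓  2208: Sat (+2)  2209: Sun (+1)
  2210: Mon (+1)  2211: Tue (+1)  2212: Thu (+2) ✓  2213: Fri (+1)
Thursday years: 2161, 2167, 2172, 2178, 2189, 2195, 2201, 2207, 2212 — 9 in total.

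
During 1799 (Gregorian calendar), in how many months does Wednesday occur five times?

4

A month of length L has five Wednesdays iff its first Wednesday is on day ≤ L−28 (so day 1–3 in a 31-day month, 1–2 in a 30-day month, day 1 in a leap February).
Checking each month of 1799: Jan starts Tue (31d) ✓; Feb starts Fri (28d); Mar starts Fri (31d); Apr starts Mon (30d); May starts Wed (31d) ✓; Jun starts Sat (30d); Jul starts Mon (31d) ✓; Aug starts Thu (31d); Sep starts Sun (30d); Oct starts Tue (31d) ✓; Nov starts Fri (30d); Dec starts Sun (31d).
Five-Wednesday months: January, May, July, October → 4.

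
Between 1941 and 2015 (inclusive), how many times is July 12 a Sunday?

Track July 12's weekday year by year (advancing +1, or +2 across a Feb 29):
  1941: Sat  1942: Sun (+1) ✓  1943: Mon (+1)  1944: Wed (+2)  1945: Thu (+1)
  1946: Fri (+1)  1947: Sat (+1)  1948: Mon (+2)  1949: Tue (+1)  1950: Wed (+1)
  1951: Thu (+1)  1952: Sat (+2)  1953: Sun (+1) ✓  1954: Mon (+1)  … (47 more years) …
  2002: Fri (+1)  2003: Sat (+1)  2004: Mon (+2)  2005: Tue (+1)  2006: Wed (+1)
  2007: Thu (+1)  2008: Sat (+2)  2009: Sun (+1) ✓  2010: Mon (+1)  2011: Tue (+1)
  2012: Thu (+2)  2013: Fri (+1)  2014: Sat (+1)  2015: Sun (+1) ✓
Sunday years: 1942, 1953, 1959, 1964, 1970, 1981, 1987, 1992, 1998, 2009, 2015 — 11 in total.

11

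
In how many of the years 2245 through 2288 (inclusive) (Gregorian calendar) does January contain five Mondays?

19

January has 31 days; it has five Mondays when Monday falls among the first (month-length − 28) days — i.e. when January 1 is one of Monday/Sunday/Saturday.
January 1 by year: 2245:Wed 2246:Thu 2247:Fri 2248:Sat✓ 2249:Mon✓ 2250:Tue 2251:Wed 2252:Thu 2253:Sat✓ 2254:Sun✓ 2255:Mon✓ 2256:Tue 2257:Thu 2258:Fri 2259:Sat✓ …(14 more)… 2274:Thu 2275:Fri 2276:Sat✓ 2277:Mon✓ 2278:Tue 2279:Wed 2280:Thu 2281:Sat✓ 2282:Sun✓ 2283:Mon✓ 2284:Tue 2285:Thu 2286:Fri 2287:Sat✓ 2288:Sun✓
Years with five Mondays: 2248, 2249, 2253, 2254, 2255, 2259, 2260, 2265, 2266, 2270, 2271, 2272, 2276, 2277, 2281, 2282, 2283, 2287, 2288 → 19.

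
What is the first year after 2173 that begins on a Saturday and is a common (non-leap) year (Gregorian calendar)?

Jan 1 advances by 2 weekdays after a leap year and by 1 after a common year.
2173: Jan 1 is Friday.
2174: Saturday
2174 begins on a Saturday and is a common year.

2174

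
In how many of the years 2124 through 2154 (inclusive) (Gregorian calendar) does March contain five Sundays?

13

March has 31 days; it has five Sundays when Sunday falls among the first (month-length − 28) days — i.e. when March 1 is one of Sunday/Saturday/Friday.
March 1 by year: 2124:Wed 2125:Thu 2126:Fri✓ 2127:Sat✓ 2128:Mon 2129:Tue 2130:Wed 2131:Thu 2132:Sat✓ 2133:Sun✓ 2134:Mon 2135:Tue 2136:Thu 2137:Fri✓ 2138:Sat✓ 2139:Sun✓ 2140:Tue 2141:Wed 2142:Thu 2143:Fri✓ 2144:Sun✓ 2145:Mon 2146:Tue 2147:Wed 2148:Fri✓ 2149:Sat✓ 2150:Sun✓ 2151:Mon 2152:Wed 2153:Thu 2154:Fri✓
Years with five Sundays: 2126, 2127, 2132, 2133, 2137, 2138, 2139, 2143, 2144, 2148, 2149, 2150, 2154 → 13.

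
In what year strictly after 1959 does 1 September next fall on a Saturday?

1962

From one year to the next, a fixed date's weekday advances by 1, or by 2 when a Feb 29 lies between the two dates.
1959: September 1 is Tuesday.
1960: Thursday (+2)
1961: Friday (+1)
1962: Saturday (+1)
1 September falls on a Saturday in 1962.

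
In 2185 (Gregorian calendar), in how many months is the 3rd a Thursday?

Check the 3rd of each month of 2185: Jan 3: Mon, Feb 3: Thu, Mar 3: Thu, Apr 3: Sun, May 3: Tue, Jun 3: Fri, Jul 3: Sun, Aug 3: Wed, Sep 3: Sat, Oct 3: Mon, Nov 3: Thu, Dec 3: Sat.
Thursday occurs in February, March, November — 3 months.

3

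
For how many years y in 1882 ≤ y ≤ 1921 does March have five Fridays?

March has 31 days; it has five Fridays when Friday falls among the first (month-length − 28) days — i.e. when March 1 is one of Friday/Thursday/Wednesday.
March 1 by year: 1882:Wed✓ 1883:Thu✓ 1884:Sat 1885:Sun 1886:Mon 1887:Tue 1888:Thu✓ 1889:Fri✓ 1890:Sat 1891:Sun 1892:Tue 1893:Wed✓ 1894:Thu✓ 1895:Fri✓ 1896:Sun …(10 more)… 1907:Fri✓ 1908:Sun 1909:Mon 1910:Tue 1911:Wed✓ 1912:Fri✓ 1913:Sat 1914:Sun 1915:Mon 1916:Wed✓ 1917:Thu✓ 1918:Fri✓ 1919:Sat 1920:Mon 1921:Tue
Years with five Fridays: 1882, 1883, 1888, 1889, 1893, 1894, 1895, 1899, 1900, 1901, 1905, 1906, 1907, 1911, 1912, 1916, 1917, 1918 → 18.

18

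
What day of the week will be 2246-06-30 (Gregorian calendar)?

Tuesday

January 1, 2246 is a Thursday.
June 30 is day 181 of the year, i.e. 180 days after Jan 1.
180 mod 7 = 5, so advance 5 weekdays from Thursday: Tuesday.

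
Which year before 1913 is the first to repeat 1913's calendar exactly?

1902

Two years share a calendar iff Jan 1 falls on the same weekday and both are leap or both are common. 1913: Jan 1 is Wednesday, common year.
1912: Jan 1 Monday, leap
1911: Jan 1 Sunday, common
1910: Jan 1 Saturday, common
1909: Jan 1 Friday, common
1908: Jan 1 Wednesday, leap
1907: Jan 1 Tuesday, common
1906: Jan 1 Monday, common
1905: Jan 1 Sunday, common
1904: Jan 1 Friday, leap
1903: Jan 1 Thursday, common
1902: Jan 1 Wednesday, common
1902 matches on both conditions.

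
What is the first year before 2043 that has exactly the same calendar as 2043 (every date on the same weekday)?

2037

Two years share a calendar iff Jan 1 falls on the same weekday and both are leap or both are common. 2043: Jan 1 is Thursday, common year.
2042: Jan 1 Wednesday, common
2041: Jan 1 Tuesday, common
2040: Jan 1 Sunday, leap
2039: Jan 1 Saturday, common
2038: Jan 1 Friday, common
2037: Jan 1 Thursday, common
2037 matches on both conditions.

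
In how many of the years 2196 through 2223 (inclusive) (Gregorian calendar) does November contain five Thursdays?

November has 30 days; it has five Thursdays when Thursday falls among the first (month-length − 28) days — i.e. when November 1 is one of Thursday/Wednesday.
November 1 by year: 2196:Tue 2197:Wed✓ 2198:Thu✓ 2199:Fri 2200:Sat 2201:Sun 2202:Mon 2203:Tue 2204:Thu✓ 2205:Fri 2206:Sat 2207:Sun 2208:Tue 2209:Wed✓ 2210:Thu✓ 2211:Fri 2212:Sun 2213:Mon 2214:Tue 2215:Wed✓ 2216:Fri 2217:Sat 2218:Sun 2219:Mon 2220:Wed✓ 2221:Thu✓ 2222:Fri 2223:Sat
Years with five Thursdays: 2197, 2198, 2204, 2209, 2210, 2215, 2220, 2221 → 8.

8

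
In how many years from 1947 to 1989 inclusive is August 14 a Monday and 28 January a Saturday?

Check each year's weekday for August 14 and 28 January:
  1947: Thu/Tue  1948: Sat/Wed  1949: Sun/Fri  1950: Mon/Sat ✓  1951: Tue/Sun  1952: Thu/Mon  1953: Fri/Wed  1954: Sat/Thu  1955: Sun/Fri  1956: Tue/Sat  1957: Wed/Mon  1958: Thu/Tue  1959: Fri/Wed  1960: Sun/Thu  …(15 more)…  1976: Sat/Wed  1977: Sun/Fri  1978: Mon/Sat ✓  1979: Tue/Sun  1980: Thu/Mon  1981: Fri/Wed  1982: Sat/Thu  1983: Sun/Fri  1984: Tue/Sat  1985: Wed/Mon  1986: Thu/Tue  1987: Fri/Wed  1988: Sun/Thu  1989: Mon/Sat ✓
Both conditions hold in: 1950, 1961, 1967, 1978, 1989 — 5.

5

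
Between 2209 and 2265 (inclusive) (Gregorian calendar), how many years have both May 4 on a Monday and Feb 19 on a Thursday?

6

Check each year's weekday for May 4 and Feb 19:
  2209: Thu/Sun  2210: Fri/Mon  2211: Sat/Tue  2212: Mon/Wed  2213: Tue/Fri  2214: Wed/Sat  2215: Thu/Sun  2216: Sat/Mon  2217: Sun/Wed  2218: Mon/Thu ✓  2219: Tue/Fri  2220: Thu/Sat  2221: Fri/Mon  2222: Sat/Tue  …(29 more)…  2252: Tue/Thu  2253: Wed/Sat  2254: Thu/Sun  2255: Fri/Mon  2256: Sun/Tue  2257: Mon/Thu ✓  2258: Tue/Fri  2259: Wed/Sat  2260: Fri/Sun  2261: Sat/Tue  2262: Sun/Wed  2263: Mon/Thu ✓  2264: Wed/Fri  2265: Thu/Sun
Both conditions hold in: 2218, 2229, 2235, 2246, 2257, 2263 — 6.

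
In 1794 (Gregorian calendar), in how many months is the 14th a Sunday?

2

Check the 14th of each month of 1794: Jan 14: Tue, Feb 14: Fri, Mar 14: Fri, Apr 14: Mon, May 14: Wed, Jun 14: Sat, Jul 14: Mon, Aug 14: Thu, Sep 14: Sun, Oct 14: Tue, Nov 14: Fri, Dec 14: Sun.
Sunday occurs in September, December — 2 months.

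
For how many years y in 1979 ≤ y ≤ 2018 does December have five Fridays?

December has 31 days; it has five Fridays when Friday falls among the first (month-length − 28) days — i.e. when December 1 is one of Friday/Thursday/Wednesday.
December 1 by year: 1979:Sat 1980:Mon 1981:Tue 1982:Wed✓ 1983:Thu✓ 1984:Sat 1985:Sun 1986:Mon 1987:Tue 1988:Thu✓ 1989:Fri✓ 1990:Sat 1991:Sun 1992:Tue 1993:Wed✓ …(10 more)… 2004:Wed✓ 2005:Thu✓ 2006:Fri✓ 2007:Sat 2008:Mon 2009:Tue 2010:Wed✓ 2011:Thu✓ 2012:Sat 2013:Sun 2014:Mon 2015:Tue 2016:Thu✓ 2017:Fri✓ 2018:Sat
Years with five Fridays: 1982, 1983, 1988, 1989, 1993, 1994, 1995, 1999, 2000, 2004, 2005, 2006, 2010, 2011, 2016, 2017 → 16.

16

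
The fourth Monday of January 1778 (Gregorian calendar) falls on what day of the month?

26

January 1, 1778 is a Thursday, so the first Monday is the 5th.
The fourth Monday is 5 + 21 = 26.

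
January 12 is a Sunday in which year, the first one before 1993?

1992

From one year to the next, a fixed date's weekday advances by 1, or by 2 when a Feb 29 lies between the two dates.
1993: January 12 is Tuesday.
1992: Sunday (−2)
January 12 falls on a Sunday in 1992.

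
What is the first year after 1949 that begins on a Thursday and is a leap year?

1976

Jan 1 advances by 2 weekdays after a leap year and by 1 after a common year.
1949: Jan 1 is Saturday.
1950: Sunday
1951: Monday
1952: Tuesday (leap)
1953: Thursday
1954: Friday
1955: Saturday
1956: Sunday (leap)
1957: Tuesday
1958: Wednesday
1959: Thursday
1960: Friday (leap)
1961: Sunday
1962: Monday
1963: Tuesday
1964: Wednesday (leap)
1965: Friday
1966: Saturday
1967: Sunday
1968: Monday (leap)
1969: Wednesday
1970: Thursday
1971: Friday
1972: Saturday (leap)
1973: Monday
1974: Tuesday
1975: Wednesday
1976: Thursday (leap)
1976 begins on a Thursday and is a leap year.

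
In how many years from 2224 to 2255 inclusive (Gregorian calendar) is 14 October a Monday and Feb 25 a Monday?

3

Check each year's weekday for 14 October and Feb 25:
  2224: Thu/Wed  2225: Fri/Fri  2226: Sat/Sat  2227: Sun/Sun  2228: Tue/Mon  2229: Wed/Wed  2230: Thu/Thu  2231: Fri/Fri  2232: Sun/Sat  2233: Mon/Mon ✓  2234: Tue/Tue  2235: Wed/Wed  2236: Fri/Thu  2237: Sat/Sat  …(4 more)…  2242: Fri/Fri  2243: Sat/Sat  2244: Mon/Sun  2245: Tue/Tue  2246: Wed/Wed  2247: Thu/Thu  2248: Sat/Fri  2249: Sun/Sun  2250: Mon/Mon ✓  2251: Tue/Tue  2252: Thu/Wed  2253: Fri/Fri  2254: Sat/Sat  2255: Sun/Sun
Both conditions hold in: 2233, 2239, 2250 — 3.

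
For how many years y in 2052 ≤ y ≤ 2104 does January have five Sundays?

22

January has 31 days; it has five Sundays when Sunday falls among the first (month-length − 28) days — i.e. when January 1 is one of Sunday/Saturday/Friday.
January 1 by year: 2052:Mon 2053:Wed 2054:Thu 2055:Fri✓ 2056:Sat✓ 2057:Mon 2058:Tue 2059:Wed 2060:Thu 2061:Sat✓ 2062:Sun✓ 2063:Mon 2064:Tue 2065:Thu 2066:Fri✓ …(23 more)… 2090:Sun✓ 2091:Mon 2092:Tue 2093:Thu 2094:Fri✓ 2095:Sat✓ 2096:Sun✓ 2097:Tue 2098:Wed 2099:Thu 2100:Fri✓ 2101:Sat✓ 2102:Sun✓ 2103:Mon 2104:Tue
Years with five Sundays: 2055, 2056, 2061, 2062, 2066, 2067, 2068, 2072, 2073, 2077, 2078, 2079, 2083, 2084, 2089, 2090, 2094, 2095, 2096, 2100, 2101, 2102 → 22.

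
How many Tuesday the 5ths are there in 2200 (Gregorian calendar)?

1

Check the 5th of each month of 2200: Jan 5: Sun, Feb 5: Wed, Mar 5: Wed, Apr 5: Sat, May 5: Mon, Jun 5: Thu, Jul 5: Sat, Aug 5: Tue, Sep 5: Fri, Oct 5: Sun, Nov 5: Wed, Dec 5: Fri.
Tuesday occurs in August — 1 month.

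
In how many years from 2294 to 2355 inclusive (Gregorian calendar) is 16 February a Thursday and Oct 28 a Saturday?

7

Check each year's weekday for 16 February and Oct 28:
  2294: Fri/Sun  2295: Sat/Mon  2296: Sun/Wed  2297: Tue/Thu  2298: Wed/Fri  2299: Thu/Sat ✓  2300: Fri/Sun  2301: Sat/Mon  2302: Sun/Tue  2303: Mon/Wed  2304: Tue/Fri  2305: Thu/Sat ✓  2306: Fri/Sun  2307: Sat/Mon  …(34 more)…  2342: Mon/Wed  2343: Tue/Thu  2344: Wed/Sat  2345: Fri/Sun  2346: Sat/Mon  2347: Sun/Tue  2348: Mon/Thu  2349: Wed/Fri  2350: Thu/Sat ✓  2351: Fri/Sun  2352: Sat/Tue  2353: Mon/Wed  2354: Tue/Thu  2355: Wed/Fri
Both conditions hold in: 2299, 2305, 2311, 2322, 2333, 2339, 2350 — 7.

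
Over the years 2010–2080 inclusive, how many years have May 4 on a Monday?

10

Track May 4's weekday year by year (advancing +1, or +2 across a Feb 29):
  2010: Tue  2011: Wed (+1)  2012: Fri (+2)  2013: Sat (+1)  2014: Sun (+1)
  2015: Mon (+1) ✓  2016: Wed (+2)  2017: Thu (+1)  2018: Fri (+1)  2019: Sat (+1)
  2020: Mon (+2) ✓  2021: Tue (+1)  2022: Wed (+1)  2023: Thu (+1)  … (43 more years) …
  2067: Wed (+1)  2068: Fri (+2)  2069: Sat (+1)  2070: Sun (+1)  2071: Mon (+1) ✓
  2072: Wed (+2)  2073: Thu (+1)  2074: Fri (+1)  2075: Sat (+1)  2076: Mon (+2) ✓
  2077: Tue (+1)  2078: Wed (+1)  2079: Thu (+1)  2080: Sat (+2)
Monday years: 2015, 2020, 2026, 2037, 2043, 2048, 2054, 2065, 2071, 2076 — 10 in total.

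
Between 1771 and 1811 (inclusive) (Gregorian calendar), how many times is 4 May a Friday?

Track 4 May's weekday year by year (advancing +1, or +2 across a Feb 29):
  1771: Sat  1772: Mon (+2)  1773: Tue (+1)  1774: Wed (+1)  1775: Thu (+1)
  1776: Sat (+2)  1777: Sun (+1)  1778: Mon (+1)  1779: Tue (+1)  1780: Thu (+2)
  1781: Fri (+1) ✓  1782: Sat (+1)  1783: Sun (+1)  1784: Tue (+2)  … (13 more years) …
  1798: Fri (+1) ✓  1799: Sat (+1)  1800: Sun (+1)  1801: Mon (+1)  1802: Tue (+1)
  1803: Wed (+1)  1804: Fri (+2) ✓  1805: Sat (+1)  1806: Sun (+1)  1807: Mon (+1)
  1808: Wed (+2)  1809: Thu (+1)  1810: Fri (+1) ✓  1811: Sat (+1)
Friday years: 1781, 1787, 1792, 1798, 1804, 1810 — 6 in total.

6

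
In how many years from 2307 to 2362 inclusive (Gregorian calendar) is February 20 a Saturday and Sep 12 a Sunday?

6

Check each year's weekday for February 20 and Sep 12:
  2307: Wed/Thu  2308: Thu/Sat  2309: Sat/Sun ✓  2310: Sun/Mon  2311: Mon/Tue  2312: Tue/Thu  2313: Thu/Fri  2314: Fri/Sat  2315: Sat/Sun ✓  2316: Sun/Tue  2317: Tue/Wed  2318: Wed/Thu  2319: Thu/Fri  2320: Fri/Sun  …(28 more)…  2349: Sun/Mon  2350: Mon/Tue  2351: Tue/Wed  2352: Wed/Fri  2353: Fri/Sat  2354: Sat/Sun ✓  2355: Sun/Mon  2356: Mon/Wed  2357: Wed/Thu  2358: Thu/Fri  2359: Fri/Sat  2360: Sat/Mon  2361: Mon/Tue  2362: Tue/Wed
Both conditions hold in: 2309, 2315, 2326, 2337, 2343, 2354 — 6.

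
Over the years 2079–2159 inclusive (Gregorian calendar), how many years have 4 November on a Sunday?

Track 4 November's weekday year by year (advancing +1, or +2 across a Feb 29):
  2079: Sat  2080: Mon (+2)  2081: Tue (+1)  2082: Wed (+1)  2083: Thu (+1)
  2084: Sat (+2)  2085: Sun (+1) ✓  2086: Mon (+1)  2087: Tue (+1)  2088: Thu (+2)
  2089: Fri (+1)  2090: Sat (+1)  2091: Sun (+1) ✓  2092: Tue (+2)  … (53 more years) …
  2146: Fri (+1)  2147: Sat (+1)  2148: Mon (+2)  2149: Tue (+1)  2150: Wed (+1)
  2151: Thu (+1)  2152: Sat (+2)  2153: Sun (+1) ✓  2154: Mon (+1)  2155: Tue (+1)
  2156: Thu (+2)  2157: Fri (+1)  2158: Sat (+1)  2159: Sun (+1) ✓
Sunday years: 2085, 2091, 2096, 2103, 2108, 2114, 2125, 2131, 2136, 2142, 2153, 2159 — 12 in total.

12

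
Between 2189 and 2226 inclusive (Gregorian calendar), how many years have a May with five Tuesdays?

16

May has 31 days; it has five Tuesdays when Tuesday falls among the first (month-length − 28) days — i.e. when May 1 is one of Tuesday/Monday/Sunday.
May 1 by year: 2189:Fri 2190:Sat 2191:Sun✓ 2192:Tue✓ 2193:Wed 2194:Thu 2195:Fri 2196:Sun✓ 2197:Mon✓ 2198:Tue✓ 2199:Wed 2200:Thu 2201:Fri 2202:Sat 2203:Sun✓ …(8 more)… 2212:Fri 2213:Sat 2214:Sun✓ 2215:Mon✓ 2216:Wed 2217:Thu 2218:Fri 2219:Sat 2220:Mon✓ 2221:Tue✓ 2222:Wed 2223:Thu 2224:Sat 2225:Sun✓ 2226:Mon✓
Years with five Tuesdays: 2191, 2192, 2196, 2197, 2198, 2203, 2204, 2208, 2209, 2210, 2214, 2215, 2220, 2221, 2225, 2226 → 16.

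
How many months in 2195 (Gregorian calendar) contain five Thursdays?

5

A month of length L has five Thursdays iff its first Thursday is on day ≤ L−28 (so day 1–3 in a 31-day month, 1–2 in a 30-day month, day 1 in a leap February).
Checking each month of 2195: Jan starts Thu (31d) ✓; Feb starts Sun (28d); Mar starts Sun (31d); Apr starts Wed (30d) ✓; May starts Fri (31d); Jun starts Mon (30d); Jul starts Wed (31d) ✓; Aug starts Sat (31d); Sep starts Tue (30d); Oct starts Thu (31d) ✓; Nov starts Sun (30d); Dec starts Tue (31d) ✓.
Five-Thursday months: January, April, July, October, December → 5.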